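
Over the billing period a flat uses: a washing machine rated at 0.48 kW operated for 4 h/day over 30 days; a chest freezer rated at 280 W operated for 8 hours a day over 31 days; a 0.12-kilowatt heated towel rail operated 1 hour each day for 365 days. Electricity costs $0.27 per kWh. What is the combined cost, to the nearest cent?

washing machine: Runtime = 4 h/day × 30 days = 120 h
washing machine: 0.48 kW × 120 h = 57.6 kWh
chest freezer: Runtime = 8 h/day × 31 days = 248 h
chest freezer: 0.28 kW × 248 h = 69.44 kWh
heated towel rail: Runtime = 1 h/day × 365 days = 365 h
heated towel rail: 0.12 kW × 365 h = 43.8 kWh
Total energy = 170.84 kWh
Cost = 170.84 × $0.27 = $46.13

$46.13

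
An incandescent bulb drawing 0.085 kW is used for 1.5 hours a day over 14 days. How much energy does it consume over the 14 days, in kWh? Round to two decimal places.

1.79 kWh

Runtime = 1.5 h/day × 14 days = 21 h
Energy = 0.085 kW × 21 h = 1.785 kWh ≈ 1.79 kWh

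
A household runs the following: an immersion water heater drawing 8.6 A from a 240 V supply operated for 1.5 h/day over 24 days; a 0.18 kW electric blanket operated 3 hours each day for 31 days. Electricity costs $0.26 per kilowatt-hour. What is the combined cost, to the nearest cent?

$23.67

immersion water heater: Power = 8.6 A × 240 V = 2064 W = 2.064 kW
immersion water heater: Runtime = 1.5 h/day × 24 days = 36 h
immersion water heater: 2.064 kW × 36 h = 74.304 kWh
electric blanket: Runtime = 3 h/day × 31 days = 93 h
electric blanket: 0.18 kW × 93 h = 16.74 kWh
Total energy = 91.044 kWh
Cost = 91.044 × $0.26 = $23.67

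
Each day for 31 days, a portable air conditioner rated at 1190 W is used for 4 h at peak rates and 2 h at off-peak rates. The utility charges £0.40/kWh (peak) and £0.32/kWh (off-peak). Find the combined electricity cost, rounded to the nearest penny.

Peak energy = 1.19 kW × 4 h × 31 = 147.56 kWh
Off-peak energy = 1.19 kW × 2 h × 31 = 73.78 kWh
Cost = 147.56 × £0.40 + 73.78 × £0.32 = £59.024 + £23.6096 = £82.63

£82.63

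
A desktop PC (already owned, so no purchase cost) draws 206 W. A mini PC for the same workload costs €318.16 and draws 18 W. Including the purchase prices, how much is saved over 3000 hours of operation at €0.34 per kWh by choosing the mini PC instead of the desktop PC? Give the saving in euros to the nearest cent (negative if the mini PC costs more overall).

desktop PC: €0.00 + (206/1000) kW × 3000 h × €0.34 = €0.00 + €210.12 = €210.12
mini PC: €318.16 + (18/1000) kW × 3000 h × €0.34 = €318.16 + €18.36 = €336.52
Saving = €210.12 − €336.52 = −€126.4

-€126.40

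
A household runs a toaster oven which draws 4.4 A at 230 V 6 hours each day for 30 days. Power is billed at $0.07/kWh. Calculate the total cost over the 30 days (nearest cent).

$12.75

Power = 4.4 A × 230 V = 1012 W = 1.012 kW
Runtime = 6 h/day × 30 days = 180 h
Energy = 1.012 kW × 180 h = 182.16 kWh
Cost = 182.16 kWh × $0.07/kWh = $12.75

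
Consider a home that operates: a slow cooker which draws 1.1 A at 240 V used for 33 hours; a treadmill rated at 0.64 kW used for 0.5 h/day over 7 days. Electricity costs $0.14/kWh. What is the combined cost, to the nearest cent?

$1.53

slow cooker: Power = 1.1 A × 240 V = 264 W = 0.264 kW
slow cooker: 0.264 kW × 33 h = 8.712 kWh
treadmill: Runtime = 0.5 h/day × 7 days = 3.5 h
treadmill: 0.64 kW × 3.5 h = 2.24 kWh
Total energy = 10.952 kWh
Cost = 10.952 × $0.14 = $1.53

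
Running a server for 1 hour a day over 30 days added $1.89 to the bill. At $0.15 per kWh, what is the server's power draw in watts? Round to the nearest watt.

Energy = $1.89 ÷ $0.15/kWh = 12.6 kWh
Runtime = 1 h/day × 30 days = 30 h
Power = 12.6 kWh ÷ 30 h = 0.42 kW = 420 W

420 W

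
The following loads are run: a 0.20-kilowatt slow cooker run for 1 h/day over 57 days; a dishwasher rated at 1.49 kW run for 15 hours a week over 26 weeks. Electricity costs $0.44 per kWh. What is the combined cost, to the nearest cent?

slow cooker: Runtime = 1 h/day × 57 days = 57 h
slow cooker: 0.2 kW × 57 h = 11.4 kWh
dishwasher: Runtime = 15 h/week × 26 weeks = 390 h
dishwasher: 1.49 kW × 390 h = 581.1 kWh
Total energy = 592.5 kWh
Cost = 592.5 × $0.44 = $260.70

$260.70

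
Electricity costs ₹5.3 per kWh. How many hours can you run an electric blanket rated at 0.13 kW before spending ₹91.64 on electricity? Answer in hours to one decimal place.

133.0 h

Energy available = ₹91.64 ÷ ₹5.3/kWh = 17.2906 kWh
Hours = 17.2906 kWh ÷ 0.13 kW = 133.0 h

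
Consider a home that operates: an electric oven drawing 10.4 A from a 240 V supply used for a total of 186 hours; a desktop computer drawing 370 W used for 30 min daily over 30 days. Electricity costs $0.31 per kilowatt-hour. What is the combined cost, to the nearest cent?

$145.64

electric oven: Power = 10.4 A × 240 V = 2496 W = 2.496 kW
electric oven: 2.496 kW × 186 h = 464.256 kWh
desktop computer: Runtime = 30 min × 30 = 900 min = 15 h
desktop computer: 0.37 kW × 15 h = 5.55 kWh
Total energy = 469.806 kWh
Cost = 469.806 × $0.31 = $145.64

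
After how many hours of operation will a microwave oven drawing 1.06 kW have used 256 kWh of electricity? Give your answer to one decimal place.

241.5 h

Hours = 256 kWh ÷ 1.06 kW = 241.5 h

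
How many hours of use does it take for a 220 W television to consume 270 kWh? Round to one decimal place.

1227.3 h

Hours = 270 kWh ÷ 0.22 kW = 1227.3 h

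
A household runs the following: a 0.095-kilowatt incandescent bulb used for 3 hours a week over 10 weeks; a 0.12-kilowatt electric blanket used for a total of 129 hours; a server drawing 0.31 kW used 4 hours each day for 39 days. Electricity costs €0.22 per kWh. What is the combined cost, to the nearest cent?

€14.67

incandescent bulb: Runtime = 3 h/week × 10 weeks = 30 h
incandescent bulb: 0.095 kW × 30 h = 2.85 kWh
electric blanket: 0.12 kW × 129 h = 15.48 kWh
server: Runtime = 4 h/day × 39 days = 156 h
server: 0.31 kW × 156 h = 48.36 kWh
Total energy = 66.69 kWh
Cost = 66.69 × €0.22 = €14.67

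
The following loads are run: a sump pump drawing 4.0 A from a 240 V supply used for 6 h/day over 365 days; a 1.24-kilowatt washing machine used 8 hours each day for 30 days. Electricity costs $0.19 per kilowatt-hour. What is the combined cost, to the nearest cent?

sump pump: Power = 4.0 A × 240 V = 960 W = 0.96 kW
sump pump: Runtime = 6 h/day × 365 days = 2190 h
sump pump: 0.96 kW × 2190 h = 2102.4 kWh
washing machine: Runtime = 8 h/day × 30 days = 240 h
washing machine: 1.24 kW × 240 h = 297.6 kWh
Total energy = 2400 kWh
Cost = 2400 × $0.19 = $456.00

$456.00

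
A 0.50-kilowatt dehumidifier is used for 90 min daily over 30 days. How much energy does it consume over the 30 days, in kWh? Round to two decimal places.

22.50 kWh

Runtime = 90 min × 30 = 2700 min = 45 h
Energy = 0.5 kW × 45 h = 22.5 kWh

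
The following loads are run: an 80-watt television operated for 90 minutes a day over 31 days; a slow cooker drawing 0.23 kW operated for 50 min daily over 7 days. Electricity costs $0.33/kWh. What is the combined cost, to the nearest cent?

$1.67

television: Runtime = 90 min × 31 = 2790 min = 46.5 h
television: 0.08 kW × 46.5 h = 3.72 kWh
slow cooker: Runtime = 50 min × 7 = 350 min = 5.833333… h
slow cooker: 0.23 kW × 5.833333… h = 1.341666… kWh
Total energy = 5.061666… kWh
Cost = 5.061666… × $0.33 = $1.67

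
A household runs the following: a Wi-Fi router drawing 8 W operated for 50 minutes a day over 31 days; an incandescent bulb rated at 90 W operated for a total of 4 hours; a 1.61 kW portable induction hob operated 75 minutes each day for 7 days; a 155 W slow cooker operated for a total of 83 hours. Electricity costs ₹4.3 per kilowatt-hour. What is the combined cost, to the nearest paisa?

₹118.33

Wi-Fi router: Runtime = 50 min × 31 = 1550 min = 25.833333… h
Wi-Fi router: 0.008 kW × 25.833333… h = 0.206666… kWh
incandescent bulb: 0.09 kW × 4 h = 0.36 kWh
portable induction hob: Runtime = 75 min × 7 = 525 min = 8.75 h
portable induction hob: 1.61 kW × 8.75 h = 14.0875 kWh
slow cooker: 0.155 kW × 83 h = 12.865 kWh
Total energy = 27.519166… kWh
Cost = 27.519166… × ₹4.3 = ₹118.33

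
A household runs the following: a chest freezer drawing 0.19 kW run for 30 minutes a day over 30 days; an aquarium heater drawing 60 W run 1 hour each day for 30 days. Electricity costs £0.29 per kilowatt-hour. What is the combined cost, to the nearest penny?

chest freezer: Runtime = 30 min × 30 = 900 min = 15 h
chest freezer: 0.19 kW × 15 h = 2.85 kWh
aquarium heater: Runtime = 1 h/day × 30 days = 30 h
aquarium heater: 0.06 kW × 30 h = 1.8 kWh
Total energy = 4.65 kWh
Cost = 4.65 × £0.29 = £1.35

£1.35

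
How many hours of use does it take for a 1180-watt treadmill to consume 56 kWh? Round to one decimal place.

47.5 h

Hours = 56 kWh ÷ 1.18 kW = 47.5 h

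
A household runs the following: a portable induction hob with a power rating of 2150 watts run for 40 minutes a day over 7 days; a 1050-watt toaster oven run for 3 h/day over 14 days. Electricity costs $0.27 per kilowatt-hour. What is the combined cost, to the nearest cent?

$14.62

portable induction hob: Runtime = 40 min × 7 = 280 min = 4.666666… h
portable induction hob: 2.15 kW × 4.666666… h = 10.033333… kWh
toaster oven: Runtime = 3 h/day × 14 days = 42 h
toaster oven: 1.05 kW × 42 h = 44.1 kWh
Total energy = 54.133333… kWh
Cost = 54.133333… × $0.27 = $14.62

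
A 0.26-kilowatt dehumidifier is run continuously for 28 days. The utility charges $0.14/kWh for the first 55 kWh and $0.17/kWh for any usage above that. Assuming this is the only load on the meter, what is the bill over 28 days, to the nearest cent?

Runtime = 24 h × 28 = 672 h
Energy = 0.26 kW × 672 h = 174.72 kWh
Tier 1 (0–55 kWh): 55 × $0.14 = $7.7
Above 55 kWh: 119.72 × $0.17 = $20.3524
Bill = $28.05

$28.05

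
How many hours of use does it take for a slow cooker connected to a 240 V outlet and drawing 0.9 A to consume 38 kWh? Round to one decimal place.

175.9 h

Power = 0.9 A × 240 V = 216 W = 0.216 kW
Hours = 38 kWh ÷ 0.216 kW = 175.9 h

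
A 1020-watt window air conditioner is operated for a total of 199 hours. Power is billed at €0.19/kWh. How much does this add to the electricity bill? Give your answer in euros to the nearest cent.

€38.57

Energy = 1.02 kW × 199 h = 202.98 kWh
Cost = 202.98 kWh × €0.19/kWh = €38.57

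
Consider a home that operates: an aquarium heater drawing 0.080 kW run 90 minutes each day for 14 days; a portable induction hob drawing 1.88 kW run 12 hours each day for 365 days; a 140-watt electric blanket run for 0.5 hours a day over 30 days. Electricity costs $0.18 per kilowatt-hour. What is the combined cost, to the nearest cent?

aquarium heater: Runtime = 90 min × 14 = 1260 min = 21 h
aquarium heater: 0.08 kW × 21 h = 1.68 kWh
portable induction hob: Runtime = 12 h/day × 365 days = 4380 h
portable induction hob: 1.88 kW × 4380 h = 8234.4 kWh
electric blanket: Runtime = 0.5 h/day × 30 days = 15 h
electric blanket: 0.14 kW × 15 h = 2.1 kWh
Total energy = 8238.18 kWh
Cost = 8238.18 × $0.18 = $1482.87

$1482.87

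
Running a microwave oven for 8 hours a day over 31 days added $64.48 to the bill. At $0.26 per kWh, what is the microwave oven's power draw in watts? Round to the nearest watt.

1000 W

Energy = $64.48 ÷ $0.26/kWh = 248 kWh
Runtime = 8 h/day × 31 days = 248 h
Power = 248 kWh ÷ 248 h = 1 kW = 1000 W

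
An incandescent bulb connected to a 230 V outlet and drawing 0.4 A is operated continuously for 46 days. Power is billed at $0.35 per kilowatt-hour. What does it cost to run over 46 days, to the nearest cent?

$35.55

Power = 0.4 A × 230 V = 92 W = 0.092 kW
Runtime = 24 h × 46 = 1104 h
Energy = 0.092 kW × 1104 h = 101.568 kWh
Cost = 101.568 kWh × $0.35/kWh = $35.55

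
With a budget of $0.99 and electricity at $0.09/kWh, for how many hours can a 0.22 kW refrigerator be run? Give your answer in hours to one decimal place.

Energy available = $0.99 ÷ $0.09/kWh = 11 kWh
Hours = 11 kWh ÷ 0.22 kW = 50.0 h

50.0 h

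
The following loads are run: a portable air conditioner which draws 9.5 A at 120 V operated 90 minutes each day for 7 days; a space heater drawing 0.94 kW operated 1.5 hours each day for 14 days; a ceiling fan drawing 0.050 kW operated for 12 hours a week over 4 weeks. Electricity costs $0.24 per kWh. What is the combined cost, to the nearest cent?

$8.19

portable air conditioner: Power = 9.5 A × 120 V = 1140 W = 1.14 kW
portable air conditioner: Runtime = 90 min × 7 = 630 min = 10.5 h
portable air conditioner: 1.14 kW × 10.5 h = 11.97 kWh
space heater: Runtime = 1.5 h/day × 14 days = 21 h
space heater: 0.94 kW × 21 h = 19.74 kWh
ceiling fan: Runtime = 12 h/week × 4 weeks = 48 h
ceiling fan: 0.05 kW × 48 h = 2.4 kWh
Total energy = 34.11 kWh
Cost = 34.11 × $0.24 = $8.19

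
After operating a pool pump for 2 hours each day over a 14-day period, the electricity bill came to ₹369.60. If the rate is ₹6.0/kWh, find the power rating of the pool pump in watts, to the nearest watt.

Energy = ₹369.60 ÷ ₹6.0/kWh = 61.6 kWh
Runtime = 2 h/day × 14 days = 28 h
Power = 61.6 kWh ÷ 28 h = 2.2 kW = 2200 W

2200 W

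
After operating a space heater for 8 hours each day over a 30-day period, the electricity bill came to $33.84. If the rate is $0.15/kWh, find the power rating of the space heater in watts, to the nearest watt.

Energy = $33.84 ÷ $0.15/kWh = 225.6 kWh
Runtime = 8 h/day × 30 days = 240 h
Power = 225.6 kWh ÷ 240 h = 0.94 kW = 940 W

940 W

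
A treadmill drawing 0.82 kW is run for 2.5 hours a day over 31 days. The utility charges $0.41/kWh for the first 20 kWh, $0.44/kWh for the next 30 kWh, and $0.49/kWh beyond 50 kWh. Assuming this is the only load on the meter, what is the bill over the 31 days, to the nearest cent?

$28.04

Runtime = 2.5 h/day × 31 days = 77.5 h
Energy = 0.82 kW × 77.5 h = 63.55 kWh
Tier 1 (0–20 kWh): 20 × $0.41 = $8.2
Tier 2 (20–50 kWh): 30 × $0.44 = $13.2
Above 50 kWh: 13.55 × $0.49 = $6.6395
Bill = $28.04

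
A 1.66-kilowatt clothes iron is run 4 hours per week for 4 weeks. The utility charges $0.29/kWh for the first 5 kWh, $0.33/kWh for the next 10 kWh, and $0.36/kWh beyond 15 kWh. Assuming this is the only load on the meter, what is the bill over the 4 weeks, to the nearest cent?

$8.91

Runtime = 4 h/week × 4 weeks = 16 h
Energy = 1.66 kW × 16 h = 26.56 kWh
Tier 1 (0–5 kWh): 5 × $0.29 = $1.45
Tier 2 (5–15 kWh): 10 × $0.33 = $3.3
Above 15 kWh: 11.56 × $0.36 = $4.1616
Bill = $8.91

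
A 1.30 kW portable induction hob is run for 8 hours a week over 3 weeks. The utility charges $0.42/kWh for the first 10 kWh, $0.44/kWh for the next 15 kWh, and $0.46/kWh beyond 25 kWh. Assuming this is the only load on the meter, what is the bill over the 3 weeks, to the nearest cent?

Runtime = 8 h/week × 3 weeks = 24 h
Energy = 1.3 kW × 24 h = 31.2 kWh
Tier 1 (0–10 kWh): 10 × $0.42 = $4.2
Tier 2 (10–25 kWh): 15 × $0.44 = $6.6
Above 25 kWh: 6.2 × $0.46 = $2.852
Bill = $13.65

$13.65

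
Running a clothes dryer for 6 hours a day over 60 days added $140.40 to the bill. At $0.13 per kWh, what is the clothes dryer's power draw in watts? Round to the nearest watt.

Energy = $140.40 ÷ $0.13/kWh = 1080 kWh
Runtime = 6 h/day × 60 days = 360 h
Power = 1080 kWh ÷ 360 h = 3 kW = 3000 W

3000 W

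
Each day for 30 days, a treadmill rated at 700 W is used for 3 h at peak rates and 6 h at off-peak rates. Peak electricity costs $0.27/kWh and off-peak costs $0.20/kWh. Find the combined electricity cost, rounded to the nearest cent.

$42.21

Peak energy = 0.7 kW × 3 h × 30 = 63 kWh
Off-peak energy = 0.7 kW × 6 h × 30 = 126 kWh
Cost = 63 × $0.27 + 126 × $0.20 = $17.01 + $25.2 = $42.21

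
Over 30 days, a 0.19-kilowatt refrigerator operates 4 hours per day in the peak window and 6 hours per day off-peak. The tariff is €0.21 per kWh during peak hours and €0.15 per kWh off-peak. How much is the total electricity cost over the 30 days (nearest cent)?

Peak energy = 0.19 kW × 4 h × 30 = 22.8 kWh
Off-peak energy = 0.19 kW × 6 h × 30 = 34.2 kWh
Cost = 22.8 × €0.21 + 34.2 × €0.15 = €4.788 + €5.13 = €9.92

€9.92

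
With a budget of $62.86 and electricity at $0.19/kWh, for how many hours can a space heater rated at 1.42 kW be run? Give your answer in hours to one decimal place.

Energy available = $62.86 ÷ $0.19/kWh = 330.8421 kWh
Hours = 330.8421 kWh ÷ 1.42 kW = 233.0 h

233.0 h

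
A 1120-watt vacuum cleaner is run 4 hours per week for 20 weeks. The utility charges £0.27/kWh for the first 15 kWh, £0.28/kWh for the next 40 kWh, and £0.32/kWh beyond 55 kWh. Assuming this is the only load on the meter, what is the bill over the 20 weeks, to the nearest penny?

Runtime = 4 h/week × 20 weeks = 80 h
Energy = 1.12 kW × 80 h = 89.6 kWh
Tier 1 (0–15 kWh): 15 × £0.27 = £4.05
Tier 2 (15–55 kWh): 40 × £0.28 = £11.2
Above 55 kWh: 34.6 × £0.32 = £11.072
Bill = £26.32

£26.32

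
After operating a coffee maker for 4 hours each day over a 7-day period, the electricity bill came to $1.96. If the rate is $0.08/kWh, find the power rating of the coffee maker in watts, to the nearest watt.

Energy = $1.96 ÷ $0.08/kWh = 24.5 kWh
Runtime = 4 h/day × 7 days = 28 h
Power = 24.5 kWh ÷ 28 h = 0.875 kW = 875 W

875 W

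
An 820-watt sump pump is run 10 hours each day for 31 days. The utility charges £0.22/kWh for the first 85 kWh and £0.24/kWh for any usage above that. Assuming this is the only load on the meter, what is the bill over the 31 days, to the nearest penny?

£59.31

Runtime = 10 h/day × 31 days = 310 h
Energy = 0.82 kW × 310 h = 254.2 kWh
Tier 1 (0–85 kWh): 85 × £0.22 = £18.7
Above 85 kWh: 169.2 × £0.24 = £40.608
Bill = £59.31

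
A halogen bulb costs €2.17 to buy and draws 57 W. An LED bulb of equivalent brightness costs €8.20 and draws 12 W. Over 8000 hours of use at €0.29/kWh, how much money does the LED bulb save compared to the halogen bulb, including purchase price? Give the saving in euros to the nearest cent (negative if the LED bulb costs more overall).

€98.37

halogen bulb: €2.17 + (57/1000) kW × 8000 h × €0.29 = €2.17 + €132.24 = €134.41
LED bulb: €8.20 + (12/1000) kW × 8000 h × €0.29 = €8.20 + €27.84 = €36.04
Saving = €134.41 − €36.04 = €98.37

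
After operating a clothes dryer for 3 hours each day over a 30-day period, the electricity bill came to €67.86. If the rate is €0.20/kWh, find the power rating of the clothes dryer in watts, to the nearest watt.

Energy = €67.86 ÷ €0.20/kWh = 339.3 kWh
Runtime = 3 h/day × 30 days = 90 h
Power = 339.3 kWh ÷ 90 h = 3.77 kW = 3770 W

3770 W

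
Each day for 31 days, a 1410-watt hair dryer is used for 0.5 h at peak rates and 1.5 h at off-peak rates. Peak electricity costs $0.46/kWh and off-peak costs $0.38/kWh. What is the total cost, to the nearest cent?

Peak energy = 1.41 kW × 0.5 h × 31 = 21.855 kWh
Off-peak energy = 1.41 kW × 1.5 h × 31 = 65.565 kWh
Cost = 21.855 × $0.46 + 65.565 × $0.38 = $10.0533 + $24.9147 = $34.97

$34.97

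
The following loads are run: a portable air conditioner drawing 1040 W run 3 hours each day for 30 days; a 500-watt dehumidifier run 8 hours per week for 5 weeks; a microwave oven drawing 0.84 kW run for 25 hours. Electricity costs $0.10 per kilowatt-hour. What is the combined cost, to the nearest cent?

portable air conditioner: Runtime = 3 h/day × 30 days = 90 h
portable air conditioner: 1.04 kW × 90 h = 93.6 kWh
dehumidifier: Runtime = 8 h/week × 5 weeks = 40 h
dehumidifier: 0.5 kW × 40 h = 20 kWh
microwave oven: 0.84 kW × 25 h = 21 kWh
Total energy = 134.6 kWh
Cost = 134.6 × $0.10 = $13.46

$13.46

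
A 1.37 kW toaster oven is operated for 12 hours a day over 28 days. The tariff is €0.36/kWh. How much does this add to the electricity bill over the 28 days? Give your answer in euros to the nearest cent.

Runtime = 12 h/day × 28 days = 336 h
Energy = 1.37 kW × 336 h = 460.32 kWh
Cost = 460.32 kWh × €0.36/kWh = €165.72

€165.72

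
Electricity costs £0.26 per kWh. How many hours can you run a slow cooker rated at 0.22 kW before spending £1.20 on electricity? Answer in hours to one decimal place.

Energy available = £1.20 ÷ £0.26/kWh = 4.6154 kWh
Hours = 4.6154 kWh ÷ 0.22 kW = 21.0 h

21.0 h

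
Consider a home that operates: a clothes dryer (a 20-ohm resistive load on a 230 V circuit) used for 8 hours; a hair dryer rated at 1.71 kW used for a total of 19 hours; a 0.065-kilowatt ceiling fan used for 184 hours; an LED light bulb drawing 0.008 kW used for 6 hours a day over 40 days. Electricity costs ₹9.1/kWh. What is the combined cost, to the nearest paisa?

clothes dryer: Power = V²/R = 230²/20 = 2645 W = 2.645 kW
clothes dryer: 2.645 kW × 8 h = 21.16 kWh
hair dryer: 1.71 kW × 19 h = 32.49 kWh
ceiling fan: 0.065 kW × 184 h = 11.96 kWh
LED light bulb: Runtime = 6 h/day × 40 days = 240 h
LED light bulb: 0.008 kW × 240 h = 1.92 kWh
Total energy = 67.53 kWh
Cost = 67.53 × ₹9.1 = ₹614.52

₹614.52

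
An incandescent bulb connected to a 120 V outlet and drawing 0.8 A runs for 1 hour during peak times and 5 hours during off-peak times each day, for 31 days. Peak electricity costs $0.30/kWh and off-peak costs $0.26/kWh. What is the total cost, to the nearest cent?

Power = 0.8 A × 120 V = 96 W = 0.096 kW
Peak energy = 0.096 kW × 1 h × 31 = 2.976 kWh
Off-peak energy = 0.096 kW × 5 h × 31 = 14.88 kWh
Cost = 2.976 × $0.30 + 14.88 × $0.26 = $0.8928 + $3.8688 = $4.76

$4.76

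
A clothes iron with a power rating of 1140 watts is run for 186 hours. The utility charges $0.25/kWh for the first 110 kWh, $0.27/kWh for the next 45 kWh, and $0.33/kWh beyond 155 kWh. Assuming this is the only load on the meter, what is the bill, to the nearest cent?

$58.47

Energy = 1.14 kW × 186 h = 212.04 kWh
Tier 1 (0–110 kWh): 110 × $0.25 = $27.5
Tier 2 (110–155 kWh): 45 × $0.27 = $12.15
Above 155 kWh: 57.04 × $0.33 = $18.8232
Bill = $58.47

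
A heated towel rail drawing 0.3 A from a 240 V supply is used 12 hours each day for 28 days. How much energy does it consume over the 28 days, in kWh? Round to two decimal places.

24.19 kWh

Power = 0.3 A × 240 V = 72 W = 0.072 kW
Runtime = 12 h/day × 28 days = 336 h
Energy = 0.072 kW × 336 h = 24.192 kWh ≈ 24.19 kWh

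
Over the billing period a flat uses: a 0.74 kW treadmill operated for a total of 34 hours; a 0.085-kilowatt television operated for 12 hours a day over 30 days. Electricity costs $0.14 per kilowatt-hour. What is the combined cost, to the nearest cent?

$7.81

treadmill: 0.74 kW × 34 h = 25.16 kWh
television: Runtime = 12 h/day × 30 days = 360 h
television: 0.085 kW × 360 h = 30.6 kWh
Total energy = 55.76 kWh
Cost = 55.76 × $0.14 = $7.81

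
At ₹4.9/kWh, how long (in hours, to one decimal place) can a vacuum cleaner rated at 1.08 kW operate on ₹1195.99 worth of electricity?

Energy available = ₹1195.99 ÷ ₹4.9/kWh = 244.0796 kWh
Hours = 244.0796 kWh ÷ 1.08 kW = 226.0 h

226.0 h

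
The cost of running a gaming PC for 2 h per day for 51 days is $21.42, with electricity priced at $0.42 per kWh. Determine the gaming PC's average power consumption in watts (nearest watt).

500 W

Energy = $21.42 ÷ $0.42/kWh = 51 kWh
Runtime = 2 h/day × 51 days = 102 h
Power = 51 kWh ÷ 102 h = 0.5 kW = 500 W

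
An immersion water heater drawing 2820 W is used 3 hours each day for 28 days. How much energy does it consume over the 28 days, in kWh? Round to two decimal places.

Runtime = 3 h/day × 28 days = 84 h
Energy = 2.82 kW × 84 h = 236.88 kWh

236.88 kWh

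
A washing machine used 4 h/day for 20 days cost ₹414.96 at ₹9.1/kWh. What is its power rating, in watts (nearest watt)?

Energy = ₹414.96 ÷ ₹9.1/kWh = 45.6 kWh
Runtime = 4 h/day × 20 days = 80 h
Power = 45.6 kWh ÷ 80 h = 0.57 kW = 570 W

570 W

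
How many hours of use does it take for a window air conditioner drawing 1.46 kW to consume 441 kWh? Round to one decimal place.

302.1 h

Hours = 441 kWh ÷ 1.46 kW = 302.1 h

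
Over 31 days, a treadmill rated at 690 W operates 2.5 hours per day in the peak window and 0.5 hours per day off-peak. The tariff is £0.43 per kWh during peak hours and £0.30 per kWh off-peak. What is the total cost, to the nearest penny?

£26.20

Peak energy = 0.69 kW × 2.5 h × 31 = 53.475 kWh
Off-peak energy = 0.69 kW × 0.5 h × 31 = 10.695 kWh
Cost = 53.475 × £0.43 + 10.695 × £0.30 = £22.99425 + £3.2085 = £26.20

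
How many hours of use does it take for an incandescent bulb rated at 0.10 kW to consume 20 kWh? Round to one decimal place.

200.0 h

Hours = 20 kWh ÷ 0.1 kW = 200.0 h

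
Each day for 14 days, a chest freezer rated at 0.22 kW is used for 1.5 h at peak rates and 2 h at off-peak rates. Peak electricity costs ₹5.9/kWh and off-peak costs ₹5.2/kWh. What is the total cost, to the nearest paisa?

₹59.29

Peak energy = 0.22 kW × 1.5 h × 14 = 4.62 kWh
Off-peak energy = 0.22 kW × 2 h × 14 = 6.16 kWh
Cost = 4.62 × ₹5.9 + 6.16 × ₹5.2 = ₹27.258 + ₹32.032 = ₹59.29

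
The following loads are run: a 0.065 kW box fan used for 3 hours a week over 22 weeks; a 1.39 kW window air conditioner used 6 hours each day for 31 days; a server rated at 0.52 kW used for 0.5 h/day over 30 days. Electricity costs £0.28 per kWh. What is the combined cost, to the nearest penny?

£75.78

box fan: Runtime = 3 h/week × 22 weeks = 66 h
box fan: 0.065 kW × 66 h = 4.29 kWh
window air conditioner: Runtime = 6 h/day × 31 days = 186 h
window air conditioner: 1.39 kW × 186 h = 258.54 kWh
server: Runtime = 0.5 h/day × 30 days = 15 h
server: 0.52 kW × 15 h = 7.8 kWh
Total energy = 270.63 kWh
Cost = 270.63 × £0.28 = £75.78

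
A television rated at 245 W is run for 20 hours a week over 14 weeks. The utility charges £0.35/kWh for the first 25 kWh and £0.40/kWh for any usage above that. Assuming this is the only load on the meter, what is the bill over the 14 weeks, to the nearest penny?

£26.19

Runtime = 20 h/week × 14 weeks = 280 h
Energy = 0.245 kW × 280 h = 68.6 kWh
Tier 1 (0–25 kWh): 25 × £0.35 = £8.75
Above 25 kWh: 43.6 × £0.40 = £17.44
Bill = £26.19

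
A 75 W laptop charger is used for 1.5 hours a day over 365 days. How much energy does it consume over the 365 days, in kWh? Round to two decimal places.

41.06 kWh

Runtime = 1.5 h/day × 365 days = 547.5 h
Energy = 0.075 kW × 547.5 h = 41.0625 kWh ≈ 41.06 kWh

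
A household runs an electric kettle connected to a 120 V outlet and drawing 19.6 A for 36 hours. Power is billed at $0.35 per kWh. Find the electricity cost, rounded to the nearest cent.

Power = 19.6 A × 120 V = 2352 W = 2.352 kW
Energy = 2.352 kW × 36 h = 84.672 kWh
Cost = 84.672 kWh × $0.35/kWh = $29.64

$29.64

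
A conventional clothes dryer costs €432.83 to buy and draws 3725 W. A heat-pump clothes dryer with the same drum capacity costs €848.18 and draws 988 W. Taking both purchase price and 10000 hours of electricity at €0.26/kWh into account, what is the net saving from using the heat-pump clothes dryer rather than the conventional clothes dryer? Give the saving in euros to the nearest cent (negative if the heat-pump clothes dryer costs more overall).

conventional clothes dryer: €432.83 + (3725/1000) kW × 10000 h × €0.26 = €432.83 + €9685 = €10117.83
heat-pump clothes dryer: €848.18 + (988/1000) kW × 10000 h × €0.26 = €848.18 + €2568.8 = €3416.98
Saving = €10117.83 − €3416.98 = €6700.85

€6700.85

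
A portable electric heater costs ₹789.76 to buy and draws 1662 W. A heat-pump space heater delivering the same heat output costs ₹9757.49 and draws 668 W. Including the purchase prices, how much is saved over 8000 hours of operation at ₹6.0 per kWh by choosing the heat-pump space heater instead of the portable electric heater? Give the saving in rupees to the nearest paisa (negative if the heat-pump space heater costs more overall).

₹38744.27

portable electric heater: ₹789.76 + (1662/1000) kW × 8000 h × ₹6.0 = ₹789.76 + ₹79776 = ₹80565.76
heat-pump space heater: ₹9757.49 + (668/1000) kW × 8000 h × ₹6.0 = ₹9757.49 + ₹32064 = ₹41821.49
Saving = ₹80565.76 − ₹41821.49 = ₹38744.27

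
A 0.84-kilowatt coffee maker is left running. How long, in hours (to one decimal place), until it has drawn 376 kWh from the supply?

Hours = 376 kWh ÷ 0.84 kW = 447.6 h

447.6 h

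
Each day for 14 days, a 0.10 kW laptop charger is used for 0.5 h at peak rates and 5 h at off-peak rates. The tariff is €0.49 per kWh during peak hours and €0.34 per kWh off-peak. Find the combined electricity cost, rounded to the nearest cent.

€2.72

Peak energy = 0.1 kW × 0.5 h × 14 = 0.7 kWh
Off-peak energy = 0.1 kW × 5 h × 14 = 7 kWh
Cost = 0.7 × €0.49 + 7 × €0.34 = €0.343 + €2.38 = €2.72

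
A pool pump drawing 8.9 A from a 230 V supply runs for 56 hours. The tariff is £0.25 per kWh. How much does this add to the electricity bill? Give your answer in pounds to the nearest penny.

£28.66

Power = 8.9 A × 230 V = 2047 W = 2.047 kW
Energy = 2.047 kW × 56 h = 114.632 kWh
Cost = 114.632 kWh × £0.25/kWh = £28.66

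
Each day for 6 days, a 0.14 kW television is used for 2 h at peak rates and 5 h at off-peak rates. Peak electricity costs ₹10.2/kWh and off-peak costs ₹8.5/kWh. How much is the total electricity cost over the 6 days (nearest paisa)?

Peak energy = 0.14 kW × 2 h × 6 = 1.68 kWh
Off-peak energy = 0.14 kW × 5 h × 6 = 4.2 kWh
Cost = 1.68 × ₹10.2 + 4.2 × ₹8.5 = ₹17.136 + ₹35.7 = ₹52.84

₹52.84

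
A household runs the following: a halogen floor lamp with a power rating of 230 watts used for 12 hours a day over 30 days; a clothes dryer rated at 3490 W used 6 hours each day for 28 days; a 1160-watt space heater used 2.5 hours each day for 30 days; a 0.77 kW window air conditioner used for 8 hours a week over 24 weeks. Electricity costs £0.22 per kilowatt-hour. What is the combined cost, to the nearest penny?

£198.87

halogen floor lamp: Runtime = 12 h/day × 30 days = 360 h
halogen floor lamp: 0.23 kW × 360 h = 82.8 kWh
clothes dryer: Runtime = 6 h/day × 28 days = 168 h
clothes dryer: 3.49 kW × 168 h = 586.32 kWh
space heater: Runtime = 2.5 h/day × 30 days = 75 h
space heater: 1.16 kW × 75 h = 87 kWh
window air conditioner: Runtime = 8 h/week × 24 weeks = 192 h
window air conditioner: 0.77 kW × 192 h = 147.84 kWh
Total energy = 903.96 kWh
Cost = 903.96 × £0.22 = £198.87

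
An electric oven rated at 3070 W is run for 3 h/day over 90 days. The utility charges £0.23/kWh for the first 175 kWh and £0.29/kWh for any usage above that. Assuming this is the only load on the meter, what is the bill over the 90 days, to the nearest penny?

Runtime = 3 h/day × 90 days = 270 h
Energy = 3.07 kW × 270 h = 828.9 kWh
Tier 1 (0–175 kWh): 175 × £0.23 = £40.25
Above 175 kWh: 653.9 × £0.29 = £189.631
Bill = £229.88

£229.88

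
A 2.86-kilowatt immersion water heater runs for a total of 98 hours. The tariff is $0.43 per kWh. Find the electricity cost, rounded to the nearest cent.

$120.52

Energy = 2.86 kW × 98 h = 280.28 kWh
Cost = 280.28 kWh × $0.43/kWh = $120.52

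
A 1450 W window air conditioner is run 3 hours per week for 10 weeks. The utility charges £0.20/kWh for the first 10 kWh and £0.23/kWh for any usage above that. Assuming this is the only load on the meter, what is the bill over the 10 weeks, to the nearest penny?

£9.71

Runtime = 3 h/week × 10 weeks = 30 h
Energy = 1.45 kW × 30 h = 43.5 kWh
Tier 1 (0–10 kWh): 10 × £0.20 = £2
Above 10 kWh: 33.5 × £0.23 = £7.705
Bill = £9.71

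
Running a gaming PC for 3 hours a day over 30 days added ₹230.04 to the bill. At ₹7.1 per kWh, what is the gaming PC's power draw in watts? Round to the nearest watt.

360 W

Energy = ₹230.04 ÷ ₹7.1/kWh = 32.4 kWh
Runtime = 3 h/day × 30 days = 90 h
Power = 32.4 kWh ÷ 90 h = 0.36 kW = 360 W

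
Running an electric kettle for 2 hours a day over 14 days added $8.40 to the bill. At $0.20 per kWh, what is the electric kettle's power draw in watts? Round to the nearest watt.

Energy = $8.40 ÷ $0.20/kWh = 42 kWh
Runtime = 2 h/day × 14 days = 28 h
Power = 42 kWh ÷ 28 h = 1.5 kW = 1500 W

1500 W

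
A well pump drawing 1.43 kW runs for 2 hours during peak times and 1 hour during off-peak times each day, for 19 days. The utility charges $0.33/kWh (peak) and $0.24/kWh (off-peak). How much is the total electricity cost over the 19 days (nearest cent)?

Peak energy = 1.43 kW × 2 h × 19 = 54.34 kWh
Off-peak energy = 1.43 kW × 1 h × 19 = 27.17 kWh
Cost = 54.34 × $0.33 + 27.17 × $0.24 = $17.9322 + $6.5208 = $24.45

$24.45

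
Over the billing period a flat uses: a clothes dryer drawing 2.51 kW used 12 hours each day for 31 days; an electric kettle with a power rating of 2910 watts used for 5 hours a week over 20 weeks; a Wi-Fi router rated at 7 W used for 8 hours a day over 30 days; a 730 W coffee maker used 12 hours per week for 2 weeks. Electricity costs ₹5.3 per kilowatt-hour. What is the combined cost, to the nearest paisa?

₹6592.78

clothes dryer: Runtime = 12 h/day × 31 days = 372 h
clothes dryer: 2.51 kW × 372 h = 933.72 kWh
electric kettle: Runtime = 5 h/week × 20 weeks = 100 h
electric kettle: 2.91 kW × 100 h = 291 kWh
Wi-Fi router: Runtime = 8 h/day × 30 days = 240 h
Wi-Fi router: 0.007 kW × 240 h = 1.68 kWh
coffee maker: Runtime = 12 h/week × 2 weeks = 24 h
coffee maker: 0.73 kW × 24 h = 17.52 kWh
Total energy = 1243.92 kWh
Cost = 1243.92 × ₹5.3 = ₹6592.78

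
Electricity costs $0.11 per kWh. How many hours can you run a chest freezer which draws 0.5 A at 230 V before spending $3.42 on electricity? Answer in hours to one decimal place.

Power = 0.5 A × 230 V = 115 W = 0.115 kW
Energy available = $3.42 ÷ $0.11/kWh = 31.0909 kWh
Hours = 31.0909 kWh ÷ 0.115 kW = 270.4 h

270.4 h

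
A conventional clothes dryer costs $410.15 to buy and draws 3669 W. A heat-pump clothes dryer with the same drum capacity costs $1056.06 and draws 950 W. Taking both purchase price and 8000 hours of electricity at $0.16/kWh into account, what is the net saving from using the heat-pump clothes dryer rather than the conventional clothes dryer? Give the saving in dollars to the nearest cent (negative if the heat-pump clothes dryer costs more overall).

$2834.41

conventional clothes dryer: $410.15 + (3669/1000) kW × 8000 h × $0.16 = $410.15 + $4696.32 = $5106.47
heat-pump clothes dryer: $1056.06 + (950/1000) kW × 8000 h × $0.16 = $1056.06 + $1216 = $2272.06
Saving = $5106.47 − $2272.06 = $2834.41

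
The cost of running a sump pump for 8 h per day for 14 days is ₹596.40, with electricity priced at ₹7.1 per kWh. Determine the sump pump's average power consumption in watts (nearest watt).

750 W

Energy = ₹596.40 ÷ ₹7.1/kWh = 84 kWh
Runtime = 8 h/day × 14 days = 112 h
Power = 84 kWh ÷ 112 h = 0.75 kW = 750 W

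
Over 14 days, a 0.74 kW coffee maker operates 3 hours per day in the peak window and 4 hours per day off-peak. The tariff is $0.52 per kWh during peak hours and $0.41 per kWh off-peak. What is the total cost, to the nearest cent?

$33.15

Peak energy = 0.74 kW × 3 h × 14 = 31.08 kWh
Off-peak energy = 0.74 kW × 4 h × 14 = 41.44 kWh
Cost = 31.08 × $0.52 + 41.44 × $0.41 = $16.1616 + $16.9904 = $33.15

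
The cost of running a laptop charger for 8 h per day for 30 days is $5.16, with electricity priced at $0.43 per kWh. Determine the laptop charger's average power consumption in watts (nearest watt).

50 W

Energy = $5.16 ÷ $0.43/kWh = 12 kWh
Runtime = 8 h/day × 30 days = 240 h
Power = 12 kWh ÷ 240 h = 0.05 kW = 50 W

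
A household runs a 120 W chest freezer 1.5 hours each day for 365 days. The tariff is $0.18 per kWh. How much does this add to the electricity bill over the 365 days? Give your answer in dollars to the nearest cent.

$11.83

Runtime = 1.5 h/day × 365 days = 547.5 h
Energy = 0.12 kW × 547.5 h = 65.7 kWh
Cost = 65.7 kWh × $0.18/kWh = $11.83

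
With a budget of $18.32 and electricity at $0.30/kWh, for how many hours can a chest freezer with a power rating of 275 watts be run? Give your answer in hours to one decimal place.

222.1 h

Energy available = $18.32 ÷ $0.30/kWh = 61.0667 kWh
Hours = 61.0667 kWh ÷ 0.275 kW = 222.1 h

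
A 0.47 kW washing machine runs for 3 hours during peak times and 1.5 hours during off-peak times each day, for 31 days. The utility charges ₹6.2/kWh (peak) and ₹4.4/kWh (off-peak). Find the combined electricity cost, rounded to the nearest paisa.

₹367.16

Peak energy = 0.47 kW × 3 h × 31 = 43.71 kWh
Off-peak energy = 0.47 kW × 1.5 h × 31 = 21.855 kWh
Cost = 43.71 × ₹6.2 + 21.855 × ₹4.4 = ₹271.002 + ₹96.162 = ₹367.16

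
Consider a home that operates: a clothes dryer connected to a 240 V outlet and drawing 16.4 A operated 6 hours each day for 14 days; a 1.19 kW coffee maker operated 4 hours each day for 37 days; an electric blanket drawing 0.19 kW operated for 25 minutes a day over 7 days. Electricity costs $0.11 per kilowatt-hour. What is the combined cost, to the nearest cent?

$55.80

clothes dryer: Power = 16.4 A × 240 V = 3936 W = 3.936 kW
clothes dryer: Runtime = 6 h/day × 14 days = 84 h
clothes dryer: 3.936 kW × 84 h = 330.624 kWh
coffee maker: Runtime = 4 h/day × 37 days = 148 h
coffee maker: 1.19 kW × 148 h = 176.12 kWh
electric blanket: Runtime = 25 min × 7 = 175 min = 2.916666… h
electric blanket: 0.19 kW × 2.916666… h = 0.554166… kWh
Total energy = 507.298166… kWh
Cost = 507.298166… × $0.11 = $55.80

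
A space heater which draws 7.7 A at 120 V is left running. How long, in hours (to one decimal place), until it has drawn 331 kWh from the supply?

Power = 7.7 A × 120 V = 924 W = 0.924 kW
Hours = 331 kWh ÷ 0.924 kW = 358.2 h

358.2 h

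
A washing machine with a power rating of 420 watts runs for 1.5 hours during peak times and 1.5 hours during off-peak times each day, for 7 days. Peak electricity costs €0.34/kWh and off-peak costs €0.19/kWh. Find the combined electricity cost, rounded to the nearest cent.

€2.34

Peak energy = 0.42 kW × 1.5 h × 7 = 4.41 kWh
Off-peak energy = 0.42 kW × 1.5 h × 7 = 4.41 kWh
Cost = 4.41 × €0.34 + 4.41 × €0.19 = €1.4994 + €0.8379 = €2.34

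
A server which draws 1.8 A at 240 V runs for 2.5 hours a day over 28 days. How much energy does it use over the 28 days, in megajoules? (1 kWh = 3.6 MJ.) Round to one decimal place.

108.9 MJ

Power = 1.8 A × 240 V = 432 W = 0.432 kW
Runtime = 2.5 h/day × 28 days = 70 h
Energy = 0.432 kW × 70 h = 30.24 kWh
= 30.24 × 3.6 MJ = 108.9 MJ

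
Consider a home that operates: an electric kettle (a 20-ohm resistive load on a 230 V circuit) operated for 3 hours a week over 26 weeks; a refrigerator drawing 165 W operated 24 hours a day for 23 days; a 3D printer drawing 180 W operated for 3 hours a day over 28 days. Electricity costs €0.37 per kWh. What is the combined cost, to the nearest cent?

€115.63

electric kettle: Power = V²/R = 230²/20 = 2645 W = 2.645 kW
electric kettle: Runtime = 3 h/week × 26 weeks = 78 h
electric kettle: 2.645 kW × 78 h = 206.31 kWh
refrigerator: Runtime = 24 h × 23 = 552 h
refrigerator: 0.165 kW × 552 h = 91.08 kWh
3D printer: Runtime = 3 h/day × 28 days = 84 h
3D printer: 0.18 kW × 84 h = 15.12 kWh
Total energy = 312.51 kWh
Cost = 312.51 × €0.37 = €115.63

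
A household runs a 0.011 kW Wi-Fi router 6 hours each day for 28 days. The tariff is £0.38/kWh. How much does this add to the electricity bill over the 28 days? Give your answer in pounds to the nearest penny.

£0.70

Runtime = 6 h/day × 28 days = 168 h
Energy = 0.011 kW × 168 h = 1.848 kWh
Cost = 1.848 kWh × £0.38/kWh = £0.70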